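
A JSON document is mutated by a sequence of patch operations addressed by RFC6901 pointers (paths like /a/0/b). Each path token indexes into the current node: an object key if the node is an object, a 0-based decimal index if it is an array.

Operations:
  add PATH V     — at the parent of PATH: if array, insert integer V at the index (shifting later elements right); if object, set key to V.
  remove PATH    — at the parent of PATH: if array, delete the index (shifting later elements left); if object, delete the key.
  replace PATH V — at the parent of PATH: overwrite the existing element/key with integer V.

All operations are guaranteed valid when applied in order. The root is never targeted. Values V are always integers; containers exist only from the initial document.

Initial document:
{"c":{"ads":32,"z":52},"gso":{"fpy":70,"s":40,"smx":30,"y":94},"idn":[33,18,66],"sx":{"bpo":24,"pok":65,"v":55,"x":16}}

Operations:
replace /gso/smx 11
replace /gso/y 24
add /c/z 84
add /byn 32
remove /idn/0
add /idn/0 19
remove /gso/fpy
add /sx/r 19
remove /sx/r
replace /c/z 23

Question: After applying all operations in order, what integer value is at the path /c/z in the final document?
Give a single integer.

After op 1 (replace /gso/smx 11): {"c":{"ads":32,"z":52},"gso":{"fpy":70,"s":40,"smx":11,"y":94},"idn":[33,18,66],"sx":{"bpo":24,"pok":65,"v":55,"x":16}}
After op 2 (replace /gso/y 24): {"c":{"ads":32,"z":52},"gso":{"fpy":70,"s":40,"smx":11,"y":24},"idn":[33,18,66],"sx":{"bpo":24,"pok":65,"v":55,"x":16}}
After op 3 (add /c/z 84): {"c":{"ads":32,"z":84},"gso":{"fpy":70,"s":40,"smx":11,"y":24},"idn":[33,18,66],"sx":{"bpo":24,"pok":65,"v":55,"x":16}}
After op 4 (add /byn 32): {"byn":32,"c":{"ads":32,"z":84},"gso":{"fpy":70,"s":40,"smx":11,"y":24},"idn":[33,18,66],"sx":{"bpo":24,"pok":65,"v":55,"x":16}}
After op 5 (remove /idn/0): {"byn":32,"c":{"ads":32,"z":84},"gso":{"fpy":70,"s":40,"smx":11,"y":24},"idn":[18,66],"sx":{"bpo":24,"pok":65,"v":55,"x":16}}
After op 6 (add /idn/0 19): {"byn":32,"c":{"ads":32,"z":84},"gso":{"fpy":70,"s":40,"smx":11,"y":24},"idn":[19,18,66],"sx":{"bpo":24,"pok":65,"v":55,"x":16}}
After op 7 (remove /gso/fpy): {"byn":32,"c":{"ads":32,"z":84},"gso":{"s":40,"smx":11,"y":24},"idn":[19,18,66],"sx":{"bpo":24,"pok":65,"v":55,"x":16}}
After op 8 (add /sx/r 19): {"byn":32,"c":{"ads":32,"z":84},"gso":{"s":40,"smx":11,"y":24},"idn":[19,18,66],"sx":{"bpo":24,"pok":65,"r":19,"v":55,"x":16}}
After op 9 (remove /sx/r): {"byn":32,"c":{"ads":32,"z":84},"gso":{"s":40,"smx":11,"y":24},"idn":[19,18,66],"sx":{"bpo":24,"pok":65,"v":55,"x":16}}
After op 10 (replace /c/z 23): {"byn":32,"c":{"ads":32,"z":23},"gso":{"s":40,"smx":11,"y":24},"idn":[19,18,66],"sx":{"bpo":24,"pok":65,"v":55,"x":16}}
Value at /c/z: 23

Answer: 23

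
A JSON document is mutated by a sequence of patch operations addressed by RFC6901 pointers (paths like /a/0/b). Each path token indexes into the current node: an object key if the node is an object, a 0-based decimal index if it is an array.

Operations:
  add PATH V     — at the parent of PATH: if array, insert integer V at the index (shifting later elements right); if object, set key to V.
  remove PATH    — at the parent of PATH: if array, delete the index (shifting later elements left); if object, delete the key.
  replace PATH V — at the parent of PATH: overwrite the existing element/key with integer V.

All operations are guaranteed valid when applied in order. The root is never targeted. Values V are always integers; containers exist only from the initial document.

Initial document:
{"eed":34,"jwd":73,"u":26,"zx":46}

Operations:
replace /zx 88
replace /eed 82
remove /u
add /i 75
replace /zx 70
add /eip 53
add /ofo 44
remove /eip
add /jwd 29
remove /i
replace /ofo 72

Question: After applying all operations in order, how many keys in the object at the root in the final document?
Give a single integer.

After op 1 (replace /zx 88): {"eed":34,"jwd":73,"u":26,"zx":88}
After op 2 (replace /eed 82): {"eed":82,"jwd":73,"u":26,"zx":88}
After op 3 (remove /u): {"eed":82,"jwd":73,"zx":88}
After op 4 (add /i 75): {"eed":82,"i":75,"jwd":73,"zx":88}
After op 5 (replace /zx 70): {"eed":82,"i":75,"jwd":73,"zx":70}
After op 6 (add /eip 53): {"eed":82,"eip":53,"i":75,"jwd":73,"zx":70}
After op 7 (add /ofo 44): {"eed":82,"eip":53,"i":75,"jwd":73,"ofo":44,"zx":70}
After op 8 (remove /eip): {"eed":82,"i":75,"jwd":73,"ofo":44,"zx":70}
After op 9 (add /jwd 29): {"eed":82,"i":75,"jwd":29,"ofo":44,"zx":70}
After op 10 (remove /i): {"eed":82,"jwd":29,"ofo":44,"zx":70}
After op 11 (replace /ofo 72): {"eed":82,"jwd":29,"ofo":72,"zx":70}
Size at the root: 4

Answer: 4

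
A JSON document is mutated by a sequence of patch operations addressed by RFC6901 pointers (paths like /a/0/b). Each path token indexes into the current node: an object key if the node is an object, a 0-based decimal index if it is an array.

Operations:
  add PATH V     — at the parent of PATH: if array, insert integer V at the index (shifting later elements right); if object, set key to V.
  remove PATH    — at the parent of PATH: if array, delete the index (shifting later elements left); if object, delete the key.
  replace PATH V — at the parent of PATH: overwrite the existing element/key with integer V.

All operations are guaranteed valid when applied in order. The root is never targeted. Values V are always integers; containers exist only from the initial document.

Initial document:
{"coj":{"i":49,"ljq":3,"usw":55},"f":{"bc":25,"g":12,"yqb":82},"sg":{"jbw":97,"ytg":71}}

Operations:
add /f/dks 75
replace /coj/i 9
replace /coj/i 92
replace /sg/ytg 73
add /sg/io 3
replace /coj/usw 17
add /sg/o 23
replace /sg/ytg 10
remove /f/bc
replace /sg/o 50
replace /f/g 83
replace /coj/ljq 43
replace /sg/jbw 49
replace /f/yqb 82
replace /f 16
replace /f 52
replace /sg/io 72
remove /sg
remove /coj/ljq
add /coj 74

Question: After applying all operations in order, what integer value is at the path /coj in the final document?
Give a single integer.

After op 1 (add /f/dks 75): {"coj":{"i":49,"ljq":3,"usw":55},"f":{"bc":25,"dks":75,"g":12,"yqb":82},"sg":{"jbw":97,"ytg":71}}
After op 2 (replace /coj/i 9): {"coj":{"i":9,"ljq":3,"usw":55},"f":{"bc":25,"dks":75,"g":12,"yqb":82},"sg":{"jbw":97,"ytg":71}}
After op 3 (replace /coj/i 92): {"coj":{"i":92,"ljq":3,"usw":55},"f":{"bc":25,"dks":75,"g":12,"yqb":82},"sg":{"jbw":97,"ytg":71}}
After op 4 (replace /sg/ytg 73): {"coj":{"i":92,"ljq":3,"usw":55},"f":{"bc":25,"dks":75,"g":12,"yqb":82},"sg":{"jbw":97,"ytg":73}}
After op 5 (add /sg/io 3): {"coj":{"i":92,"ljq":3,"usw":55},"f":{"bc":25,"dks":75,"g":12,"yqb":82},"sg":{"io":3,"jbw":97,"ytg":73}}
After op 6 (replace /coj/usw 17): {"coj":{"i":92,"ljq":3,"usw":17},"f":{"bc":25,"dks":75,"g":12,"yqb":82},"sg":{"io":3,"jbw":97,"ytg":73}}
After op 7 (add /sg/o 23): {"coj":{"i":92,"ljq":3,"usw":17},"f":{"bc":25,"dks":75,"g":12,"yqb":82},"sg":{"io":3,"jbw":97,"o":23,"ytg":73}}
After op 8 (replace /sg/ytg 10): {"coj":{"i":92,"ljq":3,"usw":17},"f":{"bc":25,"dks":75,"g":12,"yqb":82},"sg":{"io":3,"jbw":97,"o":23,"ytg":10}}
After op 9 (remove /f/bc): {"coj":{"i":92,"ljq":3,"usw":17},"f":{"dks":75,"g":12,"yqb":82},"sg":{"io":3,"jbw":97,"o":23,"ytg":10}}
After op 10 (replace /sg/o 50): {"coj":{"i":92,"ljq":3,"usw":17},"f":{"dks":75,"g":12,"yqb":82},"sg":{"io":3,"jbw":97,"o":50,"ytg":10}}
After op 11 (replace /f/g 83): {"coj":{"i":92,"ljq":3,"usw":17},"f":{"dks":75,"g":83,"yqb":82},"sg":{"io":3,"jbw":97,"o":50,"ytg":10}}
After op 12 (replace /coj/ljq 43): {"coj":{"i":92,"ljq":43,"usw":17},"f":{"dks":75,"g":83,"yqb":82},"sg":{"io":3,"jbw":97,"o":50,"ytg":10}}
After op 13 (replace /sg/jbw 49): {"coj":{"i":92,"ljq":43,"usw":17},"f":{"dks":75,"g":83,"yqb":82},"sg":{"io":3,"jbw":49,"o":50,"ytg":10}}
After op 14 (replace /f/yqb 82): {"coj":{"i":92,"ljq":43,"usw":17},"f":{"dks":75,"g":83,"yqb":82},"sg":{"io":3,"jbw":49,"o":50,"ytg":10}}
After op 15 (replace /f 16): {"coj":{"i":92,"ljq":43,"usw":17},"f":16,"sg":{"io":3,"jbw":49,"o":50,"ytg":10}}
After op 16 (replace /f 52): {"coj":{"i":92,"ljq":43,"usw":17},"f":52,"sg":{"io":3,"jbw":49,"o":50,"ytg":10}}
After op 17 (replace /sg/io 72): {"coj":{"i":92,"ljq":43,"usw":17},"f":52,"sg":{"io":72,"jbw":49,"o":50,"ytg":10}}
After op 18 (remove /sg): {"coj":{"i":92,"ljq":43,"usw":17},"f":52}
After op 19 (remove /coj/ljq): {"coj":{"i":92,"usw":17},"f":52}
After op 20 (add /coj 74): {"coj":74,"f":52}
Value at /coj: 74

Answer: 74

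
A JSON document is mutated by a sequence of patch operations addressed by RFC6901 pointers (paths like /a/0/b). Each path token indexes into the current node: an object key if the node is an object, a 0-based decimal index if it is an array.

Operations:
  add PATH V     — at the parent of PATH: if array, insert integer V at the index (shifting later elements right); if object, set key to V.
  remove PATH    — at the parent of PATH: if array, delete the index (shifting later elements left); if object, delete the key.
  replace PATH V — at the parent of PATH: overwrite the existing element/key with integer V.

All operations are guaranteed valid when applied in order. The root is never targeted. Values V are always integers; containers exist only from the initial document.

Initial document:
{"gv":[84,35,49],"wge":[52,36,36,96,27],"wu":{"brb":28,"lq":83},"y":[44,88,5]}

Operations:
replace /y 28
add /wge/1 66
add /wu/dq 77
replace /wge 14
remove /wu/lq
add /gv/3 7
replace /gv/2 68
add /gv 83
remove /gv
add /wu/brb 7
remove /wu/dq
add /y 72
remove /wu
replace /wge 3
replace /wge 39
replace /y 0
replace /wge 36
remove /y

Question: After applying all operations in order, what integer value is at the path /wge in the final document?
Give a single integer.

Answer: 36

Derivation:
After op 1 (replace /y 28): {"gv":[84,35,49],"wge":[52,36,36,96,27],"wu":{"brb":28,"lq":83},"y":28}
After op 2 (add /wge/1 66): {"gv":[84,35,49],"wge":[52,66,36,36,96,27],"wu":{"brb":28,"lq":83},"y":28}
After op 3 (add /wu/dq 77): {"gv":[84,35,49],"wge":[52,66,36,36,96,27],"wu":{"brb":28,"dq":77,"lq":83},"y":28}
After op 4 (replace /wge 14): {"gv":[84,35,49],"wge":14,"wu":{"brb":28,"dq":77,"lq":83},"y":28}
After op 5 (remove /wu/lq): {"gv":[84,35,49],"wge":14,"wu":{"brb":28,"dq":77},"y":28}
After op 6 (add /gv/3 7): {"gv":[84,35,49,7],"wge":14,"wu":{"brb":28,"dq":77},"y":28}
After op 7 (replace /gv/2 68): {"gv":[84,35,68,7],"wge":14,"wu":{"brb":28,"dq":77},"y":28}
After op 8 (add /gv 83): {"gv":83,"wge":14,"wu":{"brb":28,"dq":77},"y":28}
After op 9 (remove /gv): {"wge":14,"wu":{"brb":28,"dq":77},"y":28}
After op 10 (add /wu/brb 7): {"wge":14,"wu":{"brb":7,"dq":77},"y":28}
After op 11 (remove /wu/dq): {"wge":14,"wu":{"brb":7},"y":28}
After op 12 (add /y 72): {"wge":14,"wu":{"brb":7},"y":72}
After op 13 (remove /wu): {"wge":14,"y":72}
After op 14 (replace /wge 3): {"wge":3,"y":72}
After op 15 (replace /wge 39): {"wge":39,"y":72}
After op 16 (replace /y 0): {"wge":39,"y":0}
After op 17 (replace /wge 36): {"wge":36,"y":0}
After op 18 (remove /y): {"wge":36}
Value at /wge: 36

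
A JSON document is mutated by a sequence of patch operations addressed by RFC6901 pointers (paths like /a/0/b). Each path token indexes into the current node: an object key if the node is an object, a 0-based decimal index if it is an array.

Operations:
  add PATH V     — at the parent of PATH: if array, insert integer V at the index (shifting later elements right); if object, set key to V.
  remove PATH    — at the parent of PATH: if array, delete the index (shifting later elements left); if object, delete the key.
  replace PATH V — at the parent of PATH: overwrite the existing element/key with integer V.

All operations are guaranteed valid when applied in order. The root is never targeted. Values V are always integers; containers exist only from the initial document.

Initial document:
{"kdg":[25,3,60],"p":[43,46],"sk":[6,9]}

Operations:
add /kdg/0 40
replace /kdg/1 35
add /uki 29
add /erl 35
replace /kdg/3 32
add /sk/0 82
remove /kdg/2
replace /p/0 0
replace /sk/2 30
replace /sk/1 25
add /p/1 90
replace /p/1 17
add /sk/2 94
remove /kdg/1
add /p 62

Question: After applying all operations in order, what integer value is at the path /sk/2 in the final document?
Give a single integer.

Answer: 94

Derivation:
After op 1 (add /kdg/0 40): {"kdg":[40,25,3,60],"p":[43,46],"sk":[6,9]}
After op 2 (replace /kdg/1 35): {"kdg":[40,35,3,60],"p":[43,46],"sk":[6,9]}
After op 3 (add /uki 29): {"kdg":[40,35,3,60],"p":[43,46],"sk":[6,9],"uki":29}
After op 4 (add /erl 35): {"erl":35,"kdg":[40,35,3,60],"p":[43,46],"sk":[6,9],"uki":29}
After op 5 (replace /kdg/3 32): {"erl":35,"kdg":[40,35,3,32],"p":[43,46],"sk":[6,9],"uki":29}
After op 6 (add /sk/0 82): {"erl":35,"kdg":[40,35,3,32],"p":[43,46],"sk":[82,6,9],"uki":29}
After op 7 (remove /kdg/2): {"erl":35,"kdg":[40,35,32],"p":[43,46],"sk":[82,6,9],"uki":29}
After op 8 (replace /p/0 0): {"erl":35,"kdg":[40,35,32],"p":[0,46],"sk":[82,6,9],"uki":29}
After op 9 (replace /sk/2 30): {"erl":35,"kdg":[40,35,32],"p":[0,46],"sk":[82,6,30],"uki":29}
After op 10 (replace /sk/1 25): {"erl":35,"kdg":[40,35,32],"p":[0,46],"sk":[82,25,30],"uki":29}
After op 11 (add /p/1 90): {"erl":35,"kdg":[40,35,32],"p":[0,90,46],"sk":[82,25,30],"uki":29}
After op 12 (replace /p/1 17): {"erl":35,"kdg":[40,35,32],"p":[0,17,46],"sk":[82,25,30],"uki":29}
After op 13 (add /sk/2 94): {"erl":35,"kdg":[40,35,32],"p":[0,17,46],"sk":[82,25,94,30],"uki":29}
After op 14 (remove /kdg/1): {"erl":35,"kdg":[40,32],"p":[0,17,46],"sk":[82,25,94,30],"uki":29}
After op 15 (add /p 62): {"erl":35,"kdg":[40,32],"p":62,"sk":[82,25,94,30],"uki":29}
Value at /sk/2: 94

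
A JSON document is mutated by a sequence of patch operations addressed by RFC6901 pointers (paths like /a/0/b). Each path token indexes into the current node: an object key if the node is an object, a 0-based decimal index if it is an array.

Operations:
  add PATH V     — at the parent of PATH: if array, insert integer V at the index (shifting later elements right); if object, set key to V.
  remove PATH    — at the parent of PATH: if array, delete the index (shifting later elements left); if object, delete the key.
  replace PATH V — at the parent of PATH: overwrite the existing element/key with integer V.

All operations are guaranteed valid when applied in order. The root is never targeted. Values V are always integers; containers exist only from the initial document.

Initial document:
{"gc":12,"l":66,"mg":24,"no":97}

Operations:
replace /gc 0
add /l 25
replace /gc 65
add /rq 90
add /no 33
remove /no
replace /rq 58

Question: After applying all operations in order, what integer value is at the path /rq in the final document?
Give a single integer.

After op 1 (replace /gc 0): {"gc":0,"l":66,"mg":24,"no":97}
After op 2 (add /l 25): {"gc":0,"l":25,"mg":24,"no":97}
After op 3 (replace /gc 65): {"gc":65,"l":25,"mg":24,"no":97}
After op 4 (add /rq 90): {"gc":65,"l":25,"mg":24,"no":97,"rq":90}
After op 5 (add /no 33): {"gc":65,"l":25,"mg":24,"no":33,"rq":90}
After op 6 (remove /no): {"gc":65,"l":25,"mg":24,"rq":90}
After op 7 (replace /rq 58): {"gc":65,"l":25,"mg":24,"rq":58}
Value at /rq: 58

Answer: 58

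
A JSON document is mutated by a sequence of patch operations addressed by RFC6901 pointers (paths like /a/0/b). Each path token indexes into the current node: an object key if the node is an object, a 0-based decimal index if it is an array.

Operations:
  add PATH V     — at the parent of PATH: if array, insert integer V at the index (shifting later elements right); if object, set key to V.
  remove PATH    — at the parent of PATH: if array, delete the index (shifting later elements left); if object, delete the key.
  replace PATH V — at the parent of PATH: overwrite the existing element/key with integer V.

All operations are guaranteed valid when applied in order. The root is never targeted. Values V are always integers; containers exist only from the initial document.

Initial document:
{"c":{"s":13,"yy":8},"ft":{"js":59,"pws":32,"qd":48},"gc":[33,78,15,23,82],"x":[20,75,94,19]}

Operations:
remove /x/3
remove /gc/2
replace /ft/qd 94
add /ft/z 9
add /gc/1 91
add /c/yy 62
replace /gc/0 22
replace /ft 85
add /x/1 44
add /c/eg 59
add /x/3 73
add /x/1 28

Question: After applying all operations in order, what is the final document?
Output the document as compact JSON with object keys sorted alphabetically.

Answer: {"c":{"eg":59,"s":13,"yy":62},"ft":85,"gc":[22,91,78,23,82],"x":[20,28,44,75,73,94]}

Derivation:
After op 1 (remove /x/3): {"c":{"s":13,"yy":8},"ft":{"js":59,"pws":32,"qd":48},"gc":[33,78,15,23,82],"x":[20,75,94]}
After op 2 (remove /gc/2): {"c":{"s":13,"yy":8},"ft":{"js":59,"pws":32,"qd":48},"gc":[33,78,23,82],"x":[20,75,94]}
After op 3 (replace /ft/qd 94): {"c":{"s":13,"yy":8},"ft":{"js":59,"pws":32,"qd":94},"gc":[33,78,23,82],"x":[20,75,94]}
After op 4 (add /ft/z 9): {"c":{"s":13,"yy":8},"ft":{"js":59,"pws":32,"qd":94,"z":9},"gc":[33,78,23,82],"x":[20,75,94]}
After op 5 (add /gc/1 91): {"c":{"s":13,"yy":8},"ft":{"js":59,"pws":32,"qd":94,"z":9},"gc":[33,91,78,23,82],"x":[20,75,94]}
After op 6 (add /c/yy 62): {"c":{"s":13,"yy":62},"ft":{"js":59,"pws":32,"qd":94,"z":9},"gc":[33,91,78,23,82],"x":[20,75,94]}
After op 7 (replace /gc/0 22): {"c":{"s":13,"yy":62},"ft":{"js":59,"pws":32,"qd":94,"z":9},"gc":[22,91,78,23,82],"x":[20,75,94]}
After op 8 (replace /ft 85): {"c":{"s":13,"yy":62},"ft":85,"gc":[22,91,78,23,82],"x":[20,75,94]}
After op 9 (add /x/1 44): {"c":{"s":13,"yy":62},"ft":85,"gc":[22,91,78,23,82],"x":[20,44,75,94]}
After op 10 (add /c/eg 59): {"c":{"eg":59,"s":13,"yy":62},"ft":85,"gc":[22,91,78,23,82],"x":[20,44,75,94]}
After op 11 (add /x/3 73): {"c":{"eg":59,"s":13,"yy":62},"ft":85,"gc":[22,91,78,23,82],"x":[20,44,75,73,94]}
After op 12 (add /x/1 28): {"c":{"eg":59,"s":13,"yy":62},"ft":85,"gc":[22,91,78,23,82],"x":[20,28,44,75,73,94]}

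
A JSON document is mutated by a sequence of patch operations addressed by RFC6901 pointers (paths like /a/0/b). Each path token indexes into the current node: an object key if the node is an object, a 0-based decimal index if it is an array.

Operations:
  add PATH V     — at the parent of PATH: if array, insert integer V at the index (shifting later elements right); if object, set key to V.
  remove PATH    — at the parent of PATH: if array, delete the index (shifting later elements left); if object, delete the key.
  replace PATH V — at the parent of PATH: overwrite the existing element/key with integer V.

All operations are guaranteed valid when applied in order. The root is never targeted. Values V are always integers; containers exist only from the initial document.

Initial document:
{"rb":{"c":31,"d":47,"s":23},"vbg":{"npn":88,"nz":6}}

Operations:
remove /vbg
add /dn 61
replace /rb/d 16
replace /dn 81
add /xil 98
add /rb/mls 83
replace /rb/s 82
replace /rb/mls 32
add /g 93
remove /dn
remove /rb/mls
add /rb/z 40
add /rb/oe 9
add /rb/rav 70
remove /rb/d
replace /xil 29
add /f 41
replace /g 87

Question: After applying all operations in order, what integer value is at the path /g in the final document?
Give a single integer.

Answer: 87

Derivation:
After op 1 (remove /vbg): {"rb":{"c":31,"d":47,"s":23}}
After op 2 (add /dn 61): {"dn":61,"rb":{"c":31,"d":47,"s":23}}
After op 3 (replace /rb/d 16): {"dn":61,"rb":{"c":31,"d":16,"s":23}}
After op 4 (replace /dn 81): {"dn":81,"rb":{"c":31,"d":16,"s":23}}
After op 5 (add /xil 98): {"dn":81,"rb":{"c":31,"d":16,"s":23},"xil":98}
After op 6 (add /rb/mls 83): {"dn":81,"rb":{"c":31,"d":16,"mls":83,"s":23},"xil":98}
After op 7 (replace /rb/s 82): {"dn":81,"rb":{"c":31,"d":16,"mls":83,"s":82},"xil":98}
After op 8 (replace /rb/mls 32): {"dn":81,"rb":{"c":31,"d":16,"mls":32,"s":82},"xil":98}
After op 9 (add /g 93): {"dn":81,"g":93,"rb":{"c":31,"d":16,"mls":32,"s":82},"xil":98}
After op 10 (remove /dn): {"g":93,"rb":{"c":31,"d":16,"mls":32,"s":82},"xil":98}
After op 11 (remove /rb/mls): {"g":93,"rb":{"c":31,"d":16,"s":82},"xil":98}
After op 12 (add /rb/z 40): {"g":93,"rb":{"c":31,"d":16,"s":82,"z":40},"xil":98}
After op 13 (add /rb/oe 9): {"g":93,"rb":{"c":31,"d":16,"oe":9,"s":82,"z":40},"xil":98}
After op 14 (add /rb/rav 70): {"g":93,"rb":{"c":31,"d":16,"oe":9,"rav":70,"s":82,"z":40},"xil":98}
After op 15 (remove /rb/d): {"g":93,"rb":{"c":31,"oe":9,"rav":70,"s":82,"z":40},"xil":98}
After op 16 (replace /xil 29): {"g":93,"rb":{"c":31,"oe":9,"rav":70,"s":82,"z":40},"xil":29}
After op 17 (add /f 41): {"f":41,"g":93,"rb":{"c":31,"oe":9,"rav":70,"s":82,"z":40},"xil":29}
After op 18 (replace /g 87): {"f":41,"g":87,"rb":{"c":31,"oe":9,"rav":70,"s":82,"z":40},"xil":29}
Value at /g: 87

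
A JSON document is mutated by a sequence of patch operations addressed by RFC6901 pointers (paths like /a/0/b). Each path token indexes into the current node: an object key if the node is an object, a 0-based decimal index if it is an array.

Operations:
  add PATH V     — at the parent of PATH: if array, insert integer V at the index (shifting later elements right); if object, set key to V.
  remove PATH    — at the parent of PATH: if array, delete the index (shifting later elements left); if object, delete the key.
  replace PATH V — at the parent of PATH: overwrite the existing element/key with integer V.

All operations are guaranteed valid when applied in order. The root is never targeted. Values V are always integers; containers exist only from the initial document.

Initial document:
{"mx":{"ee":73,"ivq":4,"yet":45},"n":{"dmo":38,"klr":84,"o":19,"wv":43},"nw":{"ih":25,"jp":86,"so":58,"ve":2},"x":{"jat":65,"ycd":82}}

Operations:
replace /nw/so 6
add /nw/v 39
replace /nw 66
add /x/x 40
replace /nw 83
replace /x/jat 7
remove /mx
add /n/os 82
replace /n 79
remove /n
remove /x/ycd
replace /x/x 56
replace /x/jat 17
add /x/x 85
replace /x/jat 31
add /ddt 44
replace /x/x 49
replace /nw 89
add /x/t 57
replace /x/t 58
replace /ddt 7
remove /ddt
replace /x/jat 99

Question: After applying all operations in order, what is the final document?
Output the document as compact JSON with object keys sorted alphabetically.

After op 1 (replace /nw/so 6): {"mx":{"ee":73,"ivq":4,"yet":45},"n":{"dmo":38,"klr":84,"o":19,"wv":43},"nw":{"ih":25,"jp":86,"so":6,"ve":2},"x":{"jat":65,"ycd":82}}
After op 2 (add /nw/v 39): {"mx":{"ee":73,"ivq":4,"yet":45},"n":{"dmo":38,"klr":84,"o":19,"wv":43},"nw":{"ih":25,"jp":86,"so":6,"v":39,"ve":2},"x":{"jat":65,"ycd":82}}
After op 3 (replace /nw 66): {"mx":{"ee":73,"ivq":4,"yet":45},"n":{"dmo":38,"klr":84,"o":19,"wv":43},"nw":66,"x":{"jat":65,"ycd":82}}
After op 4 (add /x/x 40): {"mx":{"ee":73,"ivq":4,"yet":45},"n":{"dmo":38,"klr":84,"o":19,"wv":43},"nw":66,"x":{"jat":65,"x":40,"ycd":82}}
After op 5 (replace /nw 83): {"mx":{"ee":73,"ivq":4,"yet":45},"n":{"dmo":38,"klr":84,"o":19,"wv":43},"nw":83,"x":{"jat":65,"x":40,"ycd":82}}
After op 6 (replace /x/jat 7): {"mx":{"ee":73,"ivq":4,"yet":45},"n":{"dmo":38,"klr":84,"o":19,"wv":43},"nw":83,"x":{"jat":7,"x":40,"ycd":82}}
After op 7 (remove /mx): {"n":{"dmo":38,"klr":84,"o":19,"wv":43},"nw":83,"x":{"jat":7,"x":40,"ycd":82}}
After op 8 (add /n/os 82): {"n":{"dmo":38,"klr":84,"o":19,"os":82,"wv":43},"nw":83,"x":{"jat":7,"x":40,"ycd":82}}
After op 9 (replace /n 79): {"n":79,"nw":83,"x":{"jat":7,"x":40,"ycd":82}}
After op 10 (remove /n): {"nw":83,"x":{"jat":7,"x":40,"ycd":82}}
After op 11 (remove /x/ycd): {"nw":83,"x":{"jat":7,"x":40}}
After op 12 (replace /x/x 56): {"nw":83,"x":{"jat":7,"x":56}}
After op 13 (replace /x/jat 17): {"nw":83,"x":{"jat":17,"x":56}}
After op 14 (add /x/x 85): {"nw":83,"x":{"jat":17,"x":85}}
After op 15 (replace /x/jat 31): {"nw":83,"x":{"jat":31,"x":85}}
After op 16 (add /ddt 44): {"ddt":44,"nw":83,"x":{"jat":31,"x":85}}
After op 17 (replace /x/x 49): {"ddt":44,"nw":83,"x":{"jat":31,"x":49}}
After op 18 (replace /nw 89): {"ddt":44,"nw":89,"x":{"jat":31,"x":49}}
After op 19 (add /x/t 57): {"ddt":44,"nw":89,"x":{"jat":31,"t":57,"x":49}}
After op 20 (replace /x/t 58): {"ddt":44,"nw":89,"x":{"jat":31,"t":58,"x":49}}
After op 21 (replace /ddt 7): {"ddt":7,"nw":89,"x":{"jat":31,"t":58,"x":49}}
After op 22 (remove /ddt): {"nw":89,"x":{"jat":31,"t":58,"x":49}}
After op 23 (replace /x/jat 99): {"nw":89,"x":{"jat":99,"t":58,"x":49}}

Answer: {"nw":89,"x":{"jat":99,"t":58,"x":49}}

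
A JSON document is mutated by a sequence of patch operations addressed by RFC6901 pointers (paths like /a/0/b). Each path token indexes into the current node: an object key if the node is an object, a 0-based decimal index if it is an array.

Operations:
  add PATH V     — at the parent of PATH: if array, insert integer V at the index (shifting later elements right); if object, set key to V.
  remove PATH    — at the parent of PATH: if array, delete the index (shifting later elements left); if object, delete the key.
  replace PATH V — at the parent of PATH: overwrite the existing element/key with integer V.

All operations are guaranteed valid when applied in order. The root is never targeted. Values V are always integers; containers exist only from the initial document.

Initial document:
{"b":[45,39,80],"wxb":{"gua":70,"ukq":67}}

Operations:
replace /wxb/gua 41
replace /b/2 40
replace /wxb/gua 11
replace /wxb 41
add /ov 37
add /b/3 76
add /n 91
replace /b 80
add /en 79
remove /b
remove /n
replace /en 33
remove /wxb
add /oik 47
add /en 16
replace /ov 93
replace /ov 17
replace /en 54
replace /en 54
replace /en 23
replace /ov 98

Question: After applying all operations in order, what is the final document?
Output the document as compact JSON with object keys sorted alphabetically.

Answer: {"en":23,"oik":47,"ov":98}

Derivation:
After op 1 (replace /wxb/gua 41): {"b":[45,39,80],"wxb":{"gua":41,"ukq":67}}
After op 2 (replace /b/2 40): {"b":[45,39,40],"wxb":{"gua":41,"ukq":67}}
After op 3 (replace /wxb/gua 11): {"b":[45,39,40],"wxb":{"gua":11,"ukq":67}}
After op 4 (replace /wxb 41): {"b":[45,39,40],"wxb":41}
After op 5 (add /ov 37): {"b":[45,39,40],"ov":37,"wxb":41}
After op 6 (add /b/3 76): {"b":[45,39,40,76],"ov":37,"wxb":41}
After op 7 (add /n 91): {"b":[45,39,40,76],"n":91,"ov":37,"wxb":41}
After op 8 (replace /b 80): {"b":80,"n":91,"ov":37,"wxb":41}
After op 9 (add /en 79): {"b":80,"en":79,"n":91,"ov":37,"wxb":41}
After op 10 (remove /b): {"en":79,"n":91,"ov":37,"wxb":41}
After op 11 (remove /n): {"en":79,"ov":37,"wxb":41}
After op 12 (replace /en 33): {"en":33,"ov":37,"wxb":41}
After op 13 (remove /wxb): {"en":33,"ov":37}
After op 14 (add /oik 47): {"en":33,"oik":47,"ov":37}
After op 15 (add /en 16): {"en":16,"oik":47,"ov":37}
After op 16 (replace /ov 93): {"en":16,"oik":47,"ov":93}
After op 17 (replace /ov 17): {"en":16,"oik":47,"ov":17}
After op 18 (replace /en 54): {"en":54,"oik":47,"ov":17}
After op 19 (replace /en 54): {"en":54,"oik":47,"ov":17}
After op 20 (replace /en 23): {"en":23,"oik":47,"ov":17}
After op 21 (replace /ov 98): {"en":23,"oik":47,"ov":98}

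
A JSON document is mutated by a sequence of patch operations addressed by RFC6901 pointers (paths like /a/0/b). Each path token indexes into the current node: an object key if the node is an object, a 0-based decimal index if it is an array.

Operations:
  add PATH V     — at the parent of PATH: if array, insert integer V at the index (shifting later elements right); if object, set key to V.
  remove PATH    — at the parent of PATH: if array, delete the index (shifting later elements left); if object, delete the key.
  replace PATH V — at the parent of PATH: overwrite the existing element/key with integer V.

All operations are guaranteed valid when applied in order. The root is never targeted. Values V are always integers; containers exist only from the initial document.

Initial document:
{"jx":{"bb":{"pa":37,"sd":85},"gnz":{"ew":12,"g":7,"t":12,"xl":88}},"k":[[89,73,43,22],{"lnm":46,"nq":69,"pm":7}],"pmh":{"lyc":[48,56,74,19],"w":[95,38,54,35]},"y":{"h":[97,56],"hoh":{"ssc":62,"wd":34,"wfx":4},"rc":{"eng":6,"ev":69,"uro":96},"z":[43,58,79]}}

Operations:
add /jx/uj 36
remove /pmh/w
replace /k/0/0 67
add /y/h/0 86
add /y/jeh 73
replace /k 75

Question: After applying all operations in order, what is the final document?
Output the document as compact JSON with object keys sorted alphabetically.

Answer: {"jx":{"bb":{"pa":37,"sd":85},"gnz":{"ew":12,"g":7,"t":12,"xl":88},"uj":36},"k":75,"pmh":{"lyc":[48,56,74,19]},"y":{"h":[86,97,56],"hoh":{"ssc":62,"wd":34,"wfx":4},"jeh":73,"rc":{"eng":6,"ev":69,"uro":96},"z":[43,58,79]}}

Derivation:
After op 1 (add /jx/uj 36): {"jx":{"bb":{"pa":37,"sd":85},"gnz":{"ew":12,"g":7,"t":12,"xl":88},"uj":36},"k":[[89,73,43,22],{"lnm":46,"nq":69,"pm":7}],"pmh":{"lyc":[48,56,74,19],"w":[95,38,54,35]},"y":{"h":[97,56],"hoh":{"ssc":62,"wd":34,"wfx":4},"rc":{"eng":6,"ev":69,"uro":96},"z":[43,58,79]}}
After op 2 (remove /pmh/w): {"jx":{"bb":{"pa":37,"sd":85},"gnz":{"ew":12,"g":7,"t":12,"xl":88},"uj":36},"k":[[89,73,43,22],{"lnm":46,"nq":69,"pm":7}],"pmh":{"lyc":[48,56,74,19]},"y":{"h":[97,56],"hoh":{"ssc":62,"wd":34,"wfx":4},"rc":{"eng":6,"ev":69,"uro":96},"z":[43,58,79]}}
After op 3 (replace /k/0/0 67): {"jx":{"bb":{"pa":37,"sd":85},"gnz":{"ew":12,"g":7,"t":12,"xl":88},"uj":36},"k":[[67,73,43,22],{"lnm":46,"nq":69,"pm":7}],"pmh":{"lyc":[48,56,74,19]},"y":{"h":[97,56],"hoh":{"ssc":62,"wd":34,"wfx":4},"rc":{"eng":6,"ev":69,"uro":96},"z":[43,58,79]}}
After op 4 (add /y/h/0 86): {"jx":{"bb":{"pa":37,"sd":85},"gnz":{"ew":12,"g":7,"t":12,"xl":88},"uj":36},"k":[[67,73,43,22],{"lnm":46,"nq":69,"pm":7}],"pmh":{"lyc":[48,56,74,19]},"y":{"h":[86,97,56],"hoh":{"ssc":62,"wd":34,"wfx":4},"rc":{"eng":6,"ev":69,"uro":96},"z":[43,58,79]}}
After op 5 (add /y/jeh 73): {"jx":{"bb":{"pa":37,"sd":85},"gnz":{"ew":12,"g":7,"t":12,"xl":88},"uj":36},"k":[[67,73,43,22],{"lnm":46,"nq":69,"pm":7}],"pmh":{"lyc":[48,56,74,19]},"y":{"h":[86,97,56],"hoh":{"ssc":62,"wd":34,"wfx":4},"jeh":73,"rc":{"eng":6,"ev":69,"uro":96},"z":[43,58,79]}}
After op 6 (replace /k 75): {"jx":{"bb":{"pa":37,"sd":85},"gnz":{"ew":12,"g":7,"t":12,"xl":88},"uj":36},"k":75,"pmh":{"lyc":[48,56,74,19]},"y":{"h":[86,97,56],"hoh":{"ssc":62,"wd":34,"wfx":4},"jeh":73,"rc":{"eng":6,"ev":69,"uro":96},"z":[43,58,79]}}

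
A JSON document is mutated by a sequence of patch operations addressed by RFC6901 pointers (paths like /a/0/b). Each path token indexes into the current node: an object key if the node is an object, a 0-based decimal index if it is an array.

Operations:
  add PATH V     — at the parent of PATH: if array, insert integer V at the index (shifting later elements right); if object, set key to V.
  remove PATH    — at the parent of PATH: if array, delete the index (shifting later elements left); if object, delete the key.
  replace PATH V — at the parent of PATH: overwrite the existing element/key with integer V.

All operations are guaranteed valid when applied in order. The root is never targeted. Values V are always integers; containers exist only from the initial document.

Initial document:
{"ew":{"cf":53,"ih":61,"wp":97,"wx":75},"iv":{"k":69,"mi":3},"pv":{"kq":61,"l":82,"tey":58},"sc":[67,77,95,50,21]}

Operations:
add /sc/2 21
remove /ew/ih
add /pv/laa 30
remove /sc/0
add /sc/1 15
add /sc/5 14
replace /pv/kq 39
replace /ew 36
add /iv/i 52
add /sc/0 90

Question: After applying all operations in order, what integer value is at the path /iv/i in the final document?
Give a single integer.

After op 1 (add /sc/2 21): {"ew":{"cf":53,"ih":61,"wp":97,"wx":75},"iv":{"k":69,"mi":3},"pv":{"kq":61,"l":82,"tey":58},"sc":[67,77,21,95,50,21]}
After op 2 (remove /ew/ih): {"ew":{"cf":53,"wp":97,"wx":75},"iv":{"k":69,"mi":3},"pv":{"kq":61,"l":82,"tey":58},"sc":[67,77,21,95,50,21]}
After op 3 (add /pv/laa 30): {"ew":{"cf":53,"wp":97,"wx":75},"iv":{"k":69,"mi":3},"pv":{"kq":61,"l":82,"laa":30,"tey":58},"sc":[67,77,21,95,50,21]}
After op 4 (remove /sc/0): {"ew":{"cf":53,"wp":97,"wx":75},"iv":{"k":69,"mi":3},"pv":{"kq":61,"l":82,"laa":30,"tey":58},"sc":[77,21,95,50,21]}
After op 5 (add /sc/1 15): {"ew":{"cf":53,"wp":97,"wx":75},"iv":{"k":69,"mi":3},"pv":{"kq":61,"l":82,"laa":30,"tey":58},"sc":[77,15,21,95,50,21]}
After op 6 (add /sc/5 14): {"ew":{"cf":53,"wp":97,"wx":75},"iv":{"k":69,"mi":3},"pv":{"kq":61,"l":82,"laa":30,"tey":58},"sc":[77,15,21,95,50,14,21]}
After op 7 (replace /pv/kq 39): {"ew":{"cf":53,"wp":97,"wx":75},"iv":{"k":69,"mi":3},"pv":{"kq":39,"l":82,"laa":30,"tey":58},"sc":[77,15,21,95,50,14,21]}
After op 8 (replace /ew 36): {"ew":36,"iv":{"k":69,"mi":3},"pv":{"kq":39,"l":82,"laa":30,"tey":58},"sc":[77,15,21,95,50,14,21]}
After op 9 (add /iv/i 52): {"ew":36,"iv":{"i":52,"k":69,"mi":3},"pv":{"kq":39,"l":82,"laa":30,"tey":58},"sc":[77,15,21,95,50,14,21]}
After op 10 (add /sc/0 90): {"ew":36,"iv":{"i":52,"k":69,"mi":3},"pv":{"kq":39,"l":82,"laa":30,"tey":58},"sc":[90,77,15,21,95,50,14,21]}
Value at /iv/i: 52

Answer: 52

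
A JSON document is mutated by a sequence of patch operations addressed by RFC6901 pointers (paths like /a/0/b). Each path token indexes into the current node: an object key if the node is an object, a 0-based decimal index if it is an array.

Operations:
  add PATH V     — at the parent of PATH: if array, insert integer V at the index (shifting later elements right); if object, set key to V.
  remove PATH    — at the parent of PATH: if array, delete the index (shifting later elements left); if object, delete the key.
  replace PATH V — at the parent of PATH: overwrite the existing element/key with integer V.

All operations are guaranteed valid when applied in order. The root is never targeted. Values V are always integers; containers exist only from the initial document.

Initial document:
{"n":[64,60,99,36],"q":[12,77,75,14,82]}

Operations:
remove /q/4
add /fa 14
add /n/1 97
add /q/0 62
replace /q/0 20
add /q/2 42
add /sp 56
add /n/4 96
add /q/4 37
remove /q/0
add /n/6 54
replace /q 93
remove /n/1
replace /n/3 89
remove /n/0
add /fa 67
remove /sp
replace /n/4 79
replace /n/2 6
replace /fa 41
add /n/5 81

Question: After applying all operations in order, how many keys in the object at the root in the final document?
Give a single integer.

Answer: 3

Derivation:
After op 1 (remove /q/4): {"n":[64,60,99,36],"q":[12,77,75,14]}
After op 2 (add /fa 14): {"fa":14,"n":[64,60,99,36],"q":[12,77,75,14]}
After op 3 (add /n/1 97): {"fa":14,"n":[64,97,60,99,36],"q":[12,77,75,14]}
After op 4 (add /q/0 62): {"fa":14,"n":[64,97,60,99,36],"q":[62,12,77,75,14]}
After op 5 (replace /q/0 20): {"fa":14,"n":[64,97,60,99,36],"q":[20,12,77,75,14]}
After op 6 (add /q/2 42): {"fa":14,"n":[64,97,60,99,36],"q":[20,12,42,77,75,14]}
After op 7 (add /sp 56): {"fa":14,"n":[64,97,60,99,36],"q":[20,12,42,77,75,14],"sp":56}
After op 8 (add /n/4 96): {"fa":14,"n":[64,97,60,99,96,36],"q":[20,12,42,77,75,14],"sp":56}
After op 9 (add /q/4 37): {"fa":14,"n":[64,97,60,99,96,36],"q":[20,12,42,77,37,75,14],"sp":56}
After op 10 (remove /q/0): {"fa":14,"n":[64,97,60,99,96,36],"q":[12,42,77,37,75,14],"sp":56}
After op 11 (add /n/6 54): {"fa":14,"n":[64,97,60,99,96,36,54],"q":[12,42,77,37,75,14],"sp":56}
After op 12 (replace /q 93): {"fa":14,"n":[64,97,60,99,96,36,54],"q":93,"sp":56}
After op 13 (remove /n/1): {"fa":14,"n":[64,60,99,96,36,54],"q":93,"sp":56}
After op 14 (replace /n/3 89): {"fa":14,"n":[64,60,99,89,36,54],"q":93,"sp":56}
After op 15 (remove /n/0): {"fa":14,"n":[60,99,89,36,54],"q":93,"sp":56}
After op 16 (add /fa 67): {"fa":67,"n":[60,99,89,36,54],"q":93,"sp":56}
After op 17 (remove /sp): {"fa":67,"n":[60,99,89,36,54],"q":93}
After op 18 (replace /n/4 79): {"fa":67,"n":[60,99,89,36,79],"q":93}
After op 19 (replace /n/2 6): {"fa":67,"n":[60,99,6,36,79],"q":93}
After op 20 (replace /fa 41): {"fa":41,"n":[60,99,6,36,79],"q":93}
After op 21 (add /n/5 81): {"fa":41,"n":[60,99,6,36,79,81],"q":93}
Size at the root: 3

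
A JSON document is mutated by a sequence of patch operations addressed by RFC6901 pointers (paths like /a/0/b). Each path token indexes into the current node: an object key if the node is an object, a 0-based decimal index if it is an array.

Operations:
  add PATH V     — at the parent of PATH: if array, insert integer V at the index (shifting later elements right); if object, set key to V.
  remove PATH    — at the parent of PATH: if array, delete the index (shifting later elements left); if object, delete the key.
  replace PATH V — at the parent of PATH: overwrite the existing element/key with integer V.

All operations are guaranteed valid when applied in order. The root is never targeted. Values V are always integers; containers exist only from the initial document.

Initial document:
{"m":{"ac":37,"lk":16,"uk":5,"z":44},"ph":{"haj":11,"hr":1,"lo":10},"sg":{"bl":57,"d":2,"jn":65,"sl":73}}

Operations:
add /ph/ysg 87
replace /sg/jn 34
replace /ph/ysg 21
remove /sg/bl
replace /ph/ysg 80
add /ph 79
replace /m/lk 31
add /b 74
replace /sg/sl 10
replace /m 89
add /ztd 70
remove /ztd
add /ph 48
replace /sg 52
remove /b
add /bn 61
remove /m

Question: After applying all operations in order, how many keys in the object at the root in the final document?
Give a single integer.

Answer: 3

Derivation:
After op 1 (add /ph/ysg 87): {"m":{"ac":37,"lk":16,"uk":5,"z":44},"ph":{"haj":11,"hr":1,"lo":10,"ysg":87},"sg":{"bl":57,"d":2,"jn":65,"sl":73}}
After op 2 (replace /sg/jn 34): {"m":{"ac":37,"lk":16,"uk":5,"z":44},"ph":{"haj":11,"hr":1,"lo":10,"ysg":87},"sg":{"bl":57,"d":2,"jn":34,"sl":73}}
After op 3 (replace /ph/ysg 21): {"m":{"ac":37,"lk":16,"uk":5,"z":44},"ph":{"haj":11,"hr":1,"lo":10,"ysg":21},"sg":{"bl":57,"d":2,"jn":34,"sl":73}}
After op 4 (remove /sg/bl): {"m":{"ac":37,"lk":16,"uk":5,"z":44},"ph":{"haj":11,"hr":1,"lo":10,"ysg":21},"sg":{"d":2,"jn":34,"sl":73}}
After op 5 (replace /ph/ysg 80): {"m":{"ac":37,"lk":16,"uk":5,"z":44},"ph":{"haj":11,"hr":1,"lo":10,"ysg":80},"sg":{"d":2,"jn":34,"sl":73}}
After op 6 (add /ph 79): {"m":{"ac":37,"lk":16,"uk":5,"z":44},"ph":79,"sg":{"d":2,"jn":34,"sl":73}}
After op 7 (replace /m/lk 31): {"m":{"ac":37,"lk":31,"uk":5,"z":44},"ph":79,"sg":{"d":2,"jn":34,"sl":73}}
After op 8 (add /b 74): {"b":74,"m":{"ac":37,"lk":31,"uk":5,"z":44},"ph":79,"sg":{"d":2,"jn":34,"sl":73}}
After op 9 (replace /sg/sl 10): {"b":74,"m":{"ac":37,"lk":31,"uk":5,"z":44},"ph":79,"sg":{"d":2,"jn":34,"sl":10}}
After op 10 (replace /m 89): {"b":74,"m":89,"ph":79,"sg":{"d":2,"jn":34,"sl":10}}
After op 11 (add /ztd 70): {"b":74,"m":89,"ph":79,"sg":{"d":2,"jn":34,"sl":10},"ztd":70}
After op 12 (remove /ztd): {"b":74,"m":89,"ph":79,"sg":{"d":2,"jn":34,"sl":10}}
After op 13 (add /ph 48): {"b":74,"m":89,"ph":48,"sg":{"d":2,"jn":34,"sl":10}}
After op 14 (replace /sg 52): {"b":74,"m":89,"ph":48,"sg":52}
After op 15 (remove /b): {"m":89,"ph":48,"sg":52}
After op 16 (add /bn 61): {"bn":61,"m":89,"ph":48,"sg":52}
After op 17 (remove /m): {"bn":61,"ph":48,"sg":52}
Size at the root: 3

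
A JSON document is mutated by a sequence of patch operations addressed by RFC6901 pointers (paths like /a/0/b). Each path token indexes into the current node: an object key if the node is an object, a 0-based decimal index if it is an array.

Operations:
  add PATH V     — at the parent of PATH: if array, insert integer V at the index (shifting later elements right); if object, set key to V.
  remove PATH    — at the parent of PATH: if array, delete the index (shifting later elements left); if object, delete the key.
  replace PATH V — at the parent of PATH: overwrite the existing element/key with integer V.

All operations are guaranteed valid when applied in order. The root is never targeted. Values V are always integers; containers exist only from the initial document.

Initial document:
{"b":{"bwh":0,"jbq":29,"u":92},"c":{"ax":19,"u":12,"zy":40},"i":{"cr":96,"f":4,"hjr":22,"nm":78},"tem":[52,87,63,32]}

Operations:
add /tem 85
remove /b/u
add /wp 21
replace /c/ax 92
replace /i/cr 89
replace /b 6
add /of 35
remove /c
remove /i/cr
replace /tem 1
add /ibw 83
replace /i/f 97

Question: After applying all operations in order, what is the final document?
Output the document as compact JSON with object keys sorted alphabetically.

Answer: {"b":6,"i":{"f":97,"hjr":22,"nm":78},"ibw":83,"of":35,"tem":1,"wp":21}

Derivation:
After op 1 (add /tem 85): {"b":{"bwh":0,"jbq":29,"u":92},"c":{"ax":19,"u":12,"zy":40},"i":{"cr":96,"f":4,"hjr":22,"nm":78},"tem":85}
After op 2 (remove /b/u): {"b":{"bwh":0,"jbq":29},"c":{"ax":19,"u":12,"zy":40},"i":{"cr":96,"f":4,"hjr":22,"nm":78},"tem":85}
After op 3 (add /wp 21): {"b":{"bwh":0,"jbq":29},"c":{"ax":19,"u":12,"zy":40},"i":{"cr":96,"f":4,"hjr":22,"nm":78},"tem":85,"wp":21}
After op 4 (replace /c/ax 92): {"b":{"bwh":0,"jbq":29},"c":{"ax":92,"u":12,"zy":40},"i":{"cr":96,"f":4,"hjr":22,"nm":78},"tem":85,"wp":21}
After op 5 (replace /i/cr 89): {"b":{"bwh":0,"jbq":29},"c":{"ax":92,"u":12,"zy":40},"i":{"cr":89,"f":4,"hjr":22,"nm":78},"tem":85,"wp":21}
After op 6 (replace /b 6): {"b":6,"c":{"ax":92,"u":12,"zy":40},"i":{"cr":89,"f":4,"hjr":22,"nm":78},"tem":85,"wp":21}
After op 7 (add /of 35): {"b":6,"c":{"ax":92,"u":12,"zy":40},"i":{"cr":89,"f":4,"hjr":22,"nm":78},"of":35,"tem":85,"wp":21}
After op 8 (remove /c): {"b":6,"i":{"cr":89,"f":4,"hjr":22,"nm":78},"of":35,"tem":85,"wp":21}
After op 9 (remove /i/cr): {"b":6,"i":{"f":4,"hjr":22,"nm":78},"of":35,"tem":85,"wp":21}
After op 10 (replace /tem 1): {"b":6,"i":{"f":4,"hjr":22,"nm":78},"of":35,"tem":1,"wp":21}
After op 11 (add /ibw 83): {"b":6,"i":{"f":4,"hjr":22,"nm":78},"ibw":83,"of":35,"tem":1,"wp":21}
After op 12 (replace /i/f 97): {"b":6,"i":{"f":97,"hjr":22,"nm":78},"ibw":83,"of":35,"tem":1,"wp":21}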